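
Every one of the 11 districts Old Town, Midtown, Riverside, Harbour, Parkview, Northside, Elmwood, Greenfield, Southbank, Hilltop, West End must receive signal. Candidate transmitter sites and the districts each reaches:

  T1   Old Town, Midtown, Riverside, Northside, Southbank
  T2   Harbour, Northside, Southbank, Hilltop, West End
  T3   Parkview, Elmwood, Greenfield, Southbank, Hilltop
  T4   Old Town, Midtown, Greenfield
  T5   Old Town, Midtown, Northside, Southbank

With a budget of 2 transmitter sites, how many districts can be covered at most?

Choosing T1, T3 covers {Old Town, Midtown, Riverside, Parkview, Northside, Elmwood, Greenfield, Southbank, Hilltop} — 9 districts.
No choice of 2 transmitter sites does better; here Harbour, West End are left uncovered.

9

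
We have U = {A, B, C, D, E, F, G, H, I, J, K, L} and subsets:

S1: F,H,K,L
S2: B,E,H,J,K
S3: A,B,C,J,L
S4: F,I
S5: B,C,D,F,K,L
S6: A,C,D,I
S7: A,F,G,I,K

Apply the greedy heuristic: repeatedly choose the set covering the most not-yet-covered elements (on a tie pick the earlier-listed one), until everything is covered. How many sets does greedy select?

Pick 1: S5 covers 6 new elements (B, C, D, F, K, L).
Pick 2: S2 covers 3 new elements (E, H, J).
Pick 3: S7 covers 3 new elements (A, G, I).
Greedy uses 3 sets.

3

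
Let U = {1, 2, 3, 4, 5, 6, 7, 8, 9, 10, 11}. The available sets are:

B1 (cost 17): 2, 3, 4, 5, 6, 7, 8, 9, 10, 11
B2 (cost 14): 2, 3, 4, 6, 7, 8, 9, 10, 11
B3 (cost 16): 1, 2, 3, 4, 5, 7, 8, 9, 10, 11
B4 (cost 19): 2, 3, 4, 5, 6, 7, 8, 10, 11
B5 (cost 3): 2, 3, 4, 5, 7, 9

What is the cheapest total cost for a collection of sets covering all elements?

30

B2, B3 cover every element at cost 14 + 16 = 30.
Any cover uses at least 2 sets; among all covering selections none totals below 30.
Greedy by coverage-per-cost would pick B5, B2, B3 for 33 — worse than the optimum 30.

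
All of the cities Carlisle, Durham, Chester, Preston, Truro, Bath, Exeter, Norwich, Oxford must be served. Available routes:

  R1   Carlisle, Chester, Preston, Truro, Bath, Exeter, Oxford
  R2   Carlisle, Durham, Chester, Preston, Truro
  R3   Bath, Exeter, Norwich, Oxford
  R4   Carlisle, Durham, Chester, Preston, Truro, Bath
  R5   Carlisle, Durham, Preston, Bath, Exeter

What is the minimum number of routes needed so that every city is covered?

R2, R3 together cover {Carlisle, Durham, Chester, Preston, Truro, Bath, Exeter, Norwich, Oxford} — every city.
No single route contains all 9 cities, so 2 is optimal.
Greedy (largest uncovered first) would take R1, R2, R3 — 3 routes — but 2 suffice.

2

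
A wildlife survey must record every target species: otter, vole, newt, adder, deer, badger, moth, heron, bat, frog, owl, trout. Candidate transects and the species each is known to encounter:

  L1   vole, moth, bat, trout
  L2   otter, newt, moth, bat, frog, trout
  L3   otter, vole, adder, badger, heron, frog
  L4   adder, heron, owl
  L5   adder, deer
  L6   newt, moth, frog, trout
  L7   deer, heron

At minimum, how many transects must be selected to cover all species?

4

L2, L3, L4, L5 together cover {otter, vole, newt, adder, deer, badger, moth, heron, bat, frog, owl, trout} — every species.
No 3 of the 7 transects cover everything (all 35 triples fall short), so 4 is minimum.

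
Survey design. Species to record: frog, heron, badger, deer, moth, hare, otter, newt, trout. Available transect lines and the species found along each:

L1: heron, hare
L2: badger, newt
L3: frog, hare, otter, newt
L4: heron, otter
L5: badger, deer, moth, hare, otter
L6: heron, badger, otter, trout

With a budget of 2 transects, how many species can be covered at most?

Choosing L3, L5 covers {frog, badger, deer, moth, hare, otter, newt} — 7 species.
No choice of 2 transects does better; here heron, trout are left uncovered.

7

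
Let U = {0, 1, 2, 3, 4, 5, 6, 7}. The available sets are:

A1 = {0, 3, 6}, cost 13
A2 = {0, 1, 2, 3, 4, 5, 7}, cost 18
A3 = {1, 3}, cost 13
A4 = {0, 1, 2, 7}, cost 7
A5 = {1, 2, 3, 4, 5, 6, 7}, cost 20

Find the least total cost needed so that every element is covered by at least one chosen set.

27

A4, A5 cover every element at cost 7 + 20 = 27.
Any cover uses at least 2 sets; among all covering selections none totals below 27.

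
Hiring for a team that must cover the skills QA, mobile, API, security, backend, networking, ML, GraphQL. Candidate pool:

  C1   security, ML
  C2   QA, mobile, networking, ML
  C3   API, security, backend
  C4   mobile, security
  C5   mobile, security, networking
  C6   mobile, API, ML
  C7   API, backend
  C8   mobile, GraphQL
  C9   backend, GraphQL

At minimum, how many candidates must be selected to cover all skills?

C2, C3, C8 together cover {QA, mobile, API, security, backend, networking, ML, GraphQL} — every skill.
No 2 of the 9 candidates cover everything (all 36 pairs fall short), so 3 is minimum.

3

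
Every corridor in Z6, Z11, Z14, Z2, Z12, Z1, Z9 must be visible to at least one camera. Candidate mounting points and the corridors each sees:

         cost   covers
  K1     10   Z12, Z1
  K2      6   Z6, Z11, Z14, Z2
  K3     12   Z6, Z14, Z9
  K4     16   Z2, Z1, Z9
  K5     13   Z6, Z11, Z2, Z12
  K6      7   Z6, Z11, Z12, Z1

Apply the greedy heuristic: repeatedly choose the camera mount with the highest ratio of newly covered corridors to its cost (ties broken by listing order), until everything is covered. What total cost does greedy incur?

25

Pick 1: K2 adds 4 new (Z6, Z11, Z14, Z2) at cost 6 (ratio 4/6).
Pick 2: K6 adds 2 new (Z12, Z1) at cost 7 (ratio 2/7).
Pick 3: K3 adds 1 new (Z9) at cost 12 (ratio 1/12).
Greedy total cost: 6 + 7 + 12 = 25.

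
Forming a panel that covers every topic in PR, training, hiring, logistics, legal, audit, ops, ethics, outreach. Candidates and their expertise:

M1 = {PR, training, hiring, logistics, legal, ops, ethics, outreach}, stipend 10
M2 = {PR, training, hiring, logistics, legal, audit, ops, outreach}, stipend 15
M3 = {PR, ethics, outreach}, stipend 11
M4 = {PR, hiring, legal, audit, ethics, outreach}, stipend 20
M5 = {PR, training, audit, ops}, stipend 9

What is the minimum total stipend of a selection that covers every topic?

M1, M5 cover every topic at stipend 10 + 9 = 19.
Any cover uses at least 2 members; among all covering selections none totals below 19.

19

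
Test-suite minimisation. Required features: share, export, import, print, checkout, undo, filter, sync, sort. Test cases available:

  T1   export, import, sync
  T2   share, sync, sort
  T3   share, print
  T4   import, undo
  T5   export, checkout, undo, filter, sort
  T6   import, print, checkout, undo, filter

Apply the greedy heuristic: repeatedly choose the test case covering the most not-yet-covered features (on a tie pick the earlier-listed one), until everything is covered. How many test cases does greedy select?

3

Pick 1: T5 covers 5 new features (export, checkout, undo, filter, sort).
Pick 2: T1 covers 2 new features (import, sync).
Pick 3: T3 covers 2 new features (share, print).
Greedy uses 3 test cases.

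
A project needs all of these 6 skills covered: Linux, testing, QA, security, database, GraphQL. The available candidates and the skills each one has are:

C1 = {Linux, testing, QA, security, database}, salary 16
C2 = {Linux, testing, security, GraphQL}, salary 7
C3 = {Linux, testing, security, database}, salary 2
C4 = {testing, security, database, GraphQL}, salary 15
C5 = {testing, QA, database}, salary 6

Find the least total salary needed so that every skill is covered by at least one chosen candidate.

13

C2, C5 cover every skill at salary 7 + 6 = 13.
Any cover uses at least 2 candidates; among all covering selections none totals below 13.
Greedy by coverage-per-salary would pick C3, C5, C2 for 15 — worse than the optimum 13.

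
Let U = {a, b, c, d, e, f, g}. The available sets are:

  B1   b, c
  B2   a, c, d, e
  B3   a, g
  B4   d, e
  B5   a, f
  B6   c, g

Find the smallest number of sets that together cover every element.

B1, B2, B3, B5 together cover {a, b, c, d, e, f, g} — every element.
No 3 of the 6 sets cover everything (all 20 triples fall short), so 4 is minimum.

4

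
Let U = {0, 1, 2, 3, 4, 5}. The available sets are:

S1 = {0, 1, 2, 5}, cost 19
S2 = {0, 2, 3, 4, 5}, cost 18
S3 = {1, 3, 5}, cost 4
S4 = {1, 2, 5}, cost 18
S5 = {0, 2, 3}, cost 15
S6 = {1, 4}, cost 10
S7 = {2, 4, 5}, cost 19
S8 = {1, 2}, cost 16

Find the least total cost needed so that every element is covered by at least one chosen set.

S2, S3 cover every element at cost 18 + 4 = 22.
Any cover uses at least 2 sets; among all covering selections none totals below 22.

22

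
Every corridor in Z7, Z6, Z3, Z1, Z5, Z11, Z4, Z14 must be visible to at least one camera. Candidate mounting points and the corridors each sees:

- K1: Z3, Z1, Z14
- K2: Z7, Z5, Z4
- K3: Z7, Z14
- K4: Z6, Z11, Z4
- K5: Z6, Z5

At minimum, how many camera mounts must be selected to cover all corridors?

3

K1, K2, K4 together cover {Z7, Z6, Z3, Z1, Z5, Z11, Z4, Z14} — every corridor.
No 2 of the 5 camera mounts cover everything (all 10 pairs fall short), so 3 is minimum.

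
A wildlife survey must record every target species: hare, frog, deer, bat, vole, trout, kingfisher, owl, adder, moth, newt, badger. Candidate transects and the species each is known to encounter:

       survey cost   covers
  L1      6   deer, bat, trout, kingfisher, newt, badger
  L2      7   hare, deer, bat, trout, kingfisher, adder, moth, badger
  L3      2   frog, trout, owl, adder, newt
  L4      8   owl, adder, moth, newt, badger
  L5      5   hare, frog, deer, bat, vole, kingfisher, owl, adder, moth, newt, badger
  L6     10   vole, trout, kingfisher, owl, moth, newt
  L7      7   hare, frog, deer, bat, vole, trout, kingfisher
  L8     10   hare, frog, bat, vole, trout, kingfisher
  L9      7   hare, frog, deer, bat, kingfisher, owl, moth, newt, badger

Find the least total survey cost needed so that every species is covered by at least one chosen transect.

7

L3, L5 cover every species at survey cost 2 + 5 = 7.
Any cover uses at least 2 transects; among all covering selections none totals below 7.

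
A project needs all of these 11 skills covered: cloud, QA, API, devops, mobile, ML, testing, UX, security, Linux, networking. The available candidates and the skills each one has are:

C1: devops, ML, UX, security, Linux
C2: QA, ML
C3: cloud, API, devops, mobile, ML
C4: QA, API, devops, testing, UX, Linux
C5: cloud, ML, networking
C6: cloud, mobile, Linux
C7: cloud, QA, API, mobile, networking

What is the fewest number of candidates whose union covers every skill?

3

C1, C4, C7 together cover {cloud, QA, API, devops, mobile, ML, testing, UX, security, Linux, networking} — every skill.
No 2 of the 7 candidates cover everything (all 21 pairs fall short), so 3 is minimum.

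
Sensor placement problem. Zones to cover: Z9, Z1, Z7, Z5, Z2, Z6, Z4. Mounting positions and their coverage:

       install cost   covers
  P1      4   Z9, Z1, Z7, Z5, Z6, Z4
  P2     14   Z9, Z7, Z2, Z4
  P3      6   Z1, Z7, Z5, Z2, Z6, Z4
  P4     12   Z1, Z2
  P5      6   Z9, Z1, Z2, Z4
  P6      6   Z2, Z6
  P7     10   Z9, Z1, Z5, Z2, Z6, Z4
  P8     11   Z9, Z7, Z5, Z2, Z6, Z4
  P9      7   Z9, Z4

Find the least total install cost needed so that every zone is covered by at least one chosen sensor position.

P1, P3 cover every zone at install cost 4 + 6 = 10.
Any cover uses at least 2 sensor positions; among all covering selections none totals below 10.

10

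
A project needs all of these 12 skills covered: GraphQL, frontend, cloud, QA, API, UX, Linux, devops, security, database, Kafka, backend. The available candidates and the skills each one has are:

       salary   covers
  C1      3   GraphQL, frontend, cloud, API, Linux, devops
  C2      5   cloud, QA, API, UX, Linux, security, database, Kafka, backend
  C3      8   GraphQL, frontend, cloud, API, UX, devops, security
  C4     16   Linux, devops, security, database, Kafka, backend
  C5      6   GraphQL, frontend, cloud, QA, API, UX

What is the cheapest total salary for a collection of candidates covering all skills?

8

C1, C2 cover every skill at salary 3 + 5 = 8.
Any cover uses at least 2 candidates; among all covering selections none totals below 8.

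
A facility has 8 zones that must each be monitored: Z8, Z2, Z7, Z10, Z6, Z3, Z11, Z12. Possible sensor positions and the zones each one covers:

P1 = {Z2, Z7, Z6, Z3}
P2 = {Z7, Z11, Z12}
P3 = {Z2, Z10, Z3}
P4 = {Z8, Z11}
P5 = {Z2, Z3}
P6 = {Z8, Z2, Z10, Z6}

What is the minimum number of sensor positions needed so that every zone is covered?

P1, P2, P6 together cover {Z8, Z2, Z7, Z10, Z6, Z3, Z11, Z12} — every zone.
No 2 of the 6 sensor positions cover everything (all 15 pairs fall short), so 3 is minimum.

3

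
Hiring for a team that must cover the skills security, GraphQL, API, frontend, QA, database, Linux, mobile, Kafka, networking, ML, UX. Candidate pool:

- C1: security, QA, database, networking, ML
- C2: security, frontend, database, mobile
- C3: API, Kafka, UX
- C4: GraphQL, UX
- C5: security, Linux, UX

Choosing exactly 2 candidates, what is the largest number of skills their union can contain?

Choosing C1, C3 covers {security, API, QA, database, Kafka, networking, ML, UX} — 8 skills.
No choice of 2 candidates does better; here GraphQL, frontend, Linux, mobile are left uncovered.

8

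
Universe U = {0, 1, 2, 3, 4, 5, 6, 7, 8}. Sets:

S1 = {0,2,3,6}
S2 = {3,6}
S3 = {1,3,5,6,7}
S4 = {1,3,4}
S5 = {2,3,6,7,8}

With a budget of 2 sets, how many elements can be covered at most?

7

Choosing S1, S3 covers {0, 1, 2, 3, 5, 6, 7} — 7 elements.
No choice of 2 sets does better; here 4, 8 are left uncovered.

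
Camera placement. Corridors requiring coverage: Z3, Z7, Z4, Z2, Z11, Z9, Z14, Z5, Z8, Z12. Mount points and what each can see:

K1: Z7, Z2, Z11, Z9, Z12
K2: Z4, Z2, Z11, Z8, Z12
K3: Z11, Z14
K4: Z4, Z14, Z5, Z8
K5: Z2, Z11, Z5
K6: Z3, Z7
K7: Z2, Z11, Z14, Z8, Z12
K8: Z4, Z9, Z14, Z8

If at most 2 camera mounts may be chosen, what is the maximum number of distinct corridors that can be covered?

Choosing K1, K4 covers {Z7, Z4, Z2, Z11, Z9, Z14, Z5, Z8, Z12} — 9 corridors.
No choice of 2 camera mounts does better; here Z3 is left uncovered.

9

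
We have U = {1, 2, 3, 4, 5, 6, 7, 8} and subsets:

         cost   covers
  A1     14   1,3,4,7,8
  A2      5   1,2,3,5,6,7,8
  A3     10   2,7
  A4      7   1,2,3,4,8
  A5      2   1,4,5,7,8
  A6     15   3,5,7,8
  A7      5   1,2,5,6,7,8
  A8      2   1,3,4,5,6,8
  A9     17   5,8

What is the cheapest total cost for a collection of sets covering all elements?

A2, A5 cover every element at cost 5 + 2 = 7.
Any cover uses at least 2 sets; among all covering selections none totals below 7.

7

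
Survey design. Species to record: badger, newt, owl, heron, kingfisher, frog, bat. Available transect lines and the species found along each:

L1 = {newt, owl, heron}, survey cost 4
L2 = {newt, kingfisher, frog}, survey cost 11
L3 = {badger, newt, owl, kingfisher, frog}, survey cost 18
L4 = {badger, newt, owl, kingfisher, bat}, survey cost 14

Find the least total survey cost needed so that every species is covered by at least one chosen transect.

29

L1, L2, L4 cover every species at survey cost 4 + 11 + 14 = 29.
Any cover uses at least 3 transects; among all covering selections none totals below 29.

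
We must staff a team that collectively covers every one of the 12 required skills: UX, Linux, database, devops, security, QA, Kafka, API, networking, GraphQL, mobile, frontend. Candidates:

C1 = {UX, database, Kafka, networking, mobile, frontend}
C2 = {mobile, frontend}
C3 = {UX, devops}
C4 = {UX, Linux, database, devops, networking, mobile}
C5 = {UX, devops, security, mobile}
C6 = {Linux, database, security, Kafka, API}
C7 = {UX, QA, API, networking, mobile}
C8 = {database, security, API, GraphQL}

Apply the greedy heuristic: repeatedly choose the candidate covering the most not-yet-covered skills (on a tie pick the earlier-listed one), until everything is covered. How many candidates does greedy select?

5

Pick 1: C1 covers 6 new skills (UX, database, Kafka, networking, mobile, frontend).
Pick 2: C6 covers 3 new skills (Linux, security, API).
Pick 3: C3 covers 1 new skills (devops).
Pick 4: C7 covers 1 new skills (QA).
Pick 5: C8 covers 1 new skills (GraphQL).
Greedy uses 5 candidates. (The true minimum is 4.)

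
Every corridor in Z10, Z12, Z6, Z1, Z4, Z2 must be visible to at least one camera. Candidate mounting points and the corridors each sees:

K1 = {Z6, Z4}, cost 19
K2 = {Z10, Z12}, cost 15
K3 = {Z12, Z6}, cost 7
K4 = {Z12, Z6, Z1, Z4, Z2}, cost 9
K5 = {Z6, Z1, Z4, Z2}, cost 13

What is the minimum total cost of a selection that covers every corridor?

K2, K4 cover every corridor at cost 15 + 9 = 24.
Any cover uses at least 2 camera mounts; among all covering selections none totals below 24.

24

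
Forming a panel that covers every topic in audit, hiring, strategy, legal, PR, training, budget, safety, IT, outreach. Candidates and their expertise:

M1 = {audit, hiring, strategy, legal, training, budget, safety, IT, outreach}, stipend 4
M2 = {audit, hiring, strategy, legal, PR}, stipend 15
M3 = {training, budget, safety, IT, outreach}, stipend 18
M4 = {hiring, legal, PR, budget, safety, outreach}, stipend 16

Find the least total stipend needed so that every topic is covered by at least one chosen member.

19

M1, M2 cover every topic at stipend 4 + 15 = 19.
Any cover uses at least 2 members; among all covering selections none totals below 19.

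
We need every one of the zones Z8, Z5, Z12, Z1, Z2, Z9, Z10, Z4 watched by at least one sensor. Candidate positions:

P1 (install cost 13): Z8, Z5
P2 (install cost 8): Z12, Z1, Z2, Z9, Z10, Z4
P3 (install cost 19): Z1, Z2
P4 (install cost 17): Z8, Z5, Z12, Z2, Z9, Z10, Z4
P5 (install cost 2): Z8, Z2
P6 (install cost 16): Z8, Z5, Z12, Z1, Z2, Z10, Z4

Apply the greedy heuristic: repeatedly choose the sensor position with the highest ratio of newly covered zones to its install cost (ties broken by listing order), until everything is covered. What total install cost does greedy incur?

23

Pick 1: P5 adds 2 new (Z8, Z2) at install cost 2 (ratio 2/2).
Pick 2: P2 adds 5 new (Z12, Z1, Z9, Z10, Z4) at install cost 8 (ratio 5/8).
Pick 3: P1 adds 1 new (Z5) at install cost 13 (ratio 1/13).
Greedy total install cost: 2 + 8 + 13 = 23. (The true optimum is 21, so greedy overshoots here.)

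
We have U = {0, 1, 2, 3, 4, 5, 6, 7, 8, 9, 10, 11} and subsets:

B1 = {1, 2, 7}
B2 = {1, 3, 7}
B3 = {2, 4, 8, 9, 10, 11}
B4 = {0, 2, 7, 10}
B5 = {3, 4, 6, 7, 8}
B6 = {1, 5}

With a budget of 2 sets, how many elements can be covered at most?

Choosing B2, B3 covers {1, 2, 3, 4, 7, 8, 9, 10, 11} — 9 elements.
No choice of 2 sets does better; here 0, 5, 6 are left uncovered.

9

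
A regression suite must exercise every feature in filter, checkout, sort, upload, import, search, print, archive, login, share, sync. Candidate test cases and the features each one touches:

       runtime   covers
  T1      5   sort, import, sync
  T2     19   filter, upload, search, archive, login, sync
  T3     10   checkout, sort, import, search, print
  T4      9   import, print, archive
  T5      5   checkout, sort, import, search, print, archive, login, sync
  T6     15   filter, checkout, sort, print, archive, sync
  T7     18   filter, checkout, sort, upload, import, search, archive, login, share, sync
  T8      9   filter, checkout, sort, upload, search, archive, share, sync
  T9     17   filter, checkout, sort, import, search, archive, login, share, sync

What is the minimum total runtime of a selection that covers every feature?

T5, T8 cover every feature at runtime 5 + 9 = 14.
Any cover uses at least 2 test cases; among all covering selections none totals below 14.

14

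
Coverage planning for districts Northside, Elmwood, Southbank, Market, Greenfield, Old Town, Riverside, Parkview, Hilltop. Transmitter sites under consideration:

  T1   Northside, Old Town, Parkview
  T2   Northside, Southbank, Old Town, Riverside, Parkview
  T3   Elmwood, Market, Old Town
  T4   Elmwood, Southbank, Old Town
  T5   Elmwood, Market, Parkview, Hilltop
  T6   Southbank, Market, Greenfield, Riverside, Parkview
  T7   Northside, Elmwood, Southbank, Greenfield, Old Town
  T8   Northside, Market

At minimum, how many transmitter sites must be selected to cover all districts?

T1, T5, T6 together cover {Northside, Elmwood, Southbank, Market, Greenfield, Old Town, Riverside, Parkview, Hilltop} — every district.
No 2 of the 8 transmitter sites cover everything (all 28 pairs fall short), so 3 is minimum.

3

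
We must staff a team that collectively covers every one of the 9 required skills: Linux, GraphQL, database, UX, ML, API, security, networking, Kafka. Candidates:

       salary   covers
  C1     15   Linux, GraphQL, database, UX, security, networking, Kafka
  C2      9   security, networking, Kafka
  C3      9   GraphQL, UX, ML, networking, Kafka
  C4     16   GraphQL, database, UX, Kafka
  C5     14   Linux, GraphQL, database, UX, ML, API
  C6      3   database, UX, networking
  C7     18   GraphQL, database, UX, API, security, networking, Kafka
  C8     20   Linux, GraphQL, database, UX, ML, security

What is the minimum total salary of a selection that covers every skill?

23

C2, C5 cover every skill at salary 9 + 14 = 23.
Any cover uses at least 2 candidates; among all covering selections none totals below 23.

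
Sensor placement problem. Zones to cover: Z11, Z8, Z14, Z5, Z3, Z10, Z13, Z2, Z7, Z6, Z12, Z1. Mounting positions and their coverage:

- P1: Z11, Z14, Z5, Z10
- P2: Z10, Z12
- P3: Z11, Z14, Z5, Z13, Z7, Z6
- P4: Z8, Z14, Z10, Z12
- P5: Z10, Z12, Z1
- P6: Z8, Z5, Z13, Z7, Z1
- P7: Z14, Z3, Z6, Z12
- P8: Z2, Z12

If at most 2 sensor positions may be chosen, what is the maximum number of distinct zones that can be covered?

Choosing P3, P4 covers {Z11, Z8, Z14, Z5, Z10, Z13, Z7, Z6, Z12} — 9 zones.
No choice of 2 sensor positions does better; here Z3, Z2, Z1 are left uncovered.

9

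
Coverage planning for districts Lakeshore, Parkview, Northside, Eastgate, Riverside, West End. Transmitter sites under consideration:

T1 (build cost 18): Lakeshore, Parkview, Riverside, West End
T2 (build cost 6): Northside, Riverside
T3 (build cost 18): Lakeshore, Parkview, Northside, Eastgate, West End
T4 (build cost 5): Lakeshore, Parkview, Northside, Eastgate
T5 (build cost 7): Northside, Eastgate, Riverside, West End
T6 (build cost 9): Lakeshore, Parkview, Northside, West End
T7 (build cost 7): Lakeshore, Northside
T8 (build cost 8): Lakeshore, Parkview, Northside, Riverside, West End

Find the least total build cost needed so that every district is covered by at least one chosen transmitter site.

T4, T5 cover every district at build cost 5 + 7 = 12.
Any cover uses at least 2 transmitter sites; among all covering selections none totals below 12.

12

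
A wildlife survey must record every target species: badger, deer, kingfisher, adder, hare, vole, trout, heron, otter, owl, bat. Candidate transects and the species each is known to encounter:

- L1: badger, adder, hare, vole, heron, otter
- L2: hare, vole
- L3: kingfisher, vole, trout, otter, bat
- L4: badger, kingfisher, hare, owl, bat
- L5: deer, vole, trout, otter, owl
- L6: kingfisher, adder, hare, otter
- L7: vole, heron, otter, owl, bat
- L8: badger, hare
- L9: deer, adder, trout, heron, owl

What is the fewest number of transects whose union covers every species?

L1, L3, L5 together cover {badger, deer, kingfisher, adder, hare, vole, trout, heron, otter, owl, bat} — every species.
No 2 of the 9 transects cover everything (all 36 pairs fall short), so 3 is minimum.

3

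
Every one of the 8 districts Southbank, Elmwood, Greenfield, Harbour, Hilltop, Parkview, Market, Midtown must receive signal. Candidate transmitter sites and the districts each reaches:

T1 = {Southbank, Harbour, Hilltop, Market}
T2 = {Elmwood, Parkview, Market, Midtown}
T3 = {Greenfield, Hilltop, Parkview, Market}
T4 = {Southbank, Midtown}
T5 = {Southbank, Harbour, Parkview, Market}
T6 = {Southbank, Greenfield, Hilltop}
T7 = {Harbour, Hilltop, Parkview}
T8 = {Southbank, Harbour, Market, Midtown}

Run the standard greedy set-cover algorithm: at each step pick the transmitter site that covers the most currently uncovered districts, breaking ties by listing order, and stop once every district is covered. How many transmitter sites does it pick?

3

Pick 1: T1 covers 4 new districts (Southbank, Harbour, Hilltop, Market).
Pick 2: T2 covers 3 new districts (Elmwood, Parkview, Midtown).
Pick 3: T3 covers 1 new districts (Greenfield).
Greedy uses 3 transmitter sites.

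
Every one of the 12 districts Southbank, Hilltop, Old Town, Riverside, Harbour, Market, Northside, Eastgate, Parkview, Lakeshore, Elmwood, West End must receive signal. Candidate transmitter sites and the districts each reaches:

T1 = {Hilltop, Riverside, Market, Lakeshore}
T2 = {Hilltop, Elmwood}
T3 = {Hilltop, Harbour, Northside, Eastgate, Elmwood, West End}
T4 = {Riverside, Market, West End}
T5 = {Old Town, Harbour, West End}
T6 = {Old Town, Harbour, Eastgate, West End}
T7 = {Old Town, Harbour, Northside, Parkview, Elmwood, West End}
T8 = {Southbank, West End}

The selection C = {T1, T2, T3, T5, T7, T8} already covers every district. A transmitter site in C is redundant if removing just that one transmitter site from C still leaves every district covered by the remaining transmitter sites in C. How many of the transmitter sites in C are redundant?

Drop T1: Riverside, Market, Lakeshore uncovered — not redundant.
Drop T2: the rest still cover every district — redundant.
Drop T3: Eastgate uncovered — not redundant.
Drop T5: the rest still cover every district — redundant.
Drop T7: Parkview uncovered — not redundant.
Drop T8: Southbank uncovered — not redundant.
2 redundant: T2, T5.

2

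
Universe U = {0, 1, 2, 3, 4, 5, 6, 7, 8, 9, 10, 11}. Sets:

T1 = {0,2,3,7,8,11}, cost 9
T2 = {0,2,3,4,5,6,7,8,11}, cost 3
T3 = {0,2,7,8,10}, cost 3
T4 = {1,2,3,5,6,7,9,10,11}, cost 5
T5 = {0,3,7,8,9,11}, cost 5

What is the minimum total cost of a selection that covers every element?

8

T2, T4 cover every element at cost 3 + 5 = 8.
Any cover uses at least 2 sets; among all covering selections none totals below 8.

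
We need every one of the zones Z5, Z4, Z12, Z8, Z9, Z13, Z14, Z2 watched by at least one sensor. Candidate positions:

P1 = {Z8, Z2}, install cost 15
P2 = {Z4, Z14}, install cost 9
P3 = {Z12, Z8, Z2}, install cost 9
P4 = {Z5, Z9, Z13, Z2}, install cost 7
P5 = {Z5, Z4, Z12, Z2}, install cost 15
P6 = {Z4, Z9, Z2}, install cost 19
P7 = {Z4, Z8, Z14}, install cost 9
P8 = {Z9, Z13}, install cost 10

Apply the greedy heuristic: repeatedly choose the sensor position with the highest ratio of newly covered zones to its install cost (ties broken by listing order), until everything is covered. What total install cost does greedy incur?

25

Pick 1: P4 adds 4 new (Z5, Z9, Z13, Z2) at install cost 7 (ratio 4/7).
Pick 2: P7 adds 3 new (Z4, Z8, Z14) at install cost 9 (ratio 3/9).
Pick 3: P3 adds 1 new (Z12) at install cost 9 (ratio 1/9).
Greedy total install cost: 7 + 9 + 9 = 25.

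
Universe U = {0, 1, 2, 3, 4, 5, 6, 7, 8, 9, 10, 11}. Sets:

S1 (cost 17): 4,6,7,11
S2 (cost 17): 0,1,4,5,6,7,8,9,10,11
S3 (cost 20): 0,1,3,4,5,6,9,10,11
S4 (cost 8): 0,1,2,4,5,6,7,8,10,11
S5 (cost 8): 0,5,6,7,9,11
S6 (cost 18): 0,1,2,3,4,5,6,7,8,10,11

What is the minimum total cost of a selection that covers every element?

26

S5, S6 cover every element at cost 8 + 18 = 26.
Any cover uses at least 2 sets; among all covering selections none totals below 26.
Greedy by coverage-per-cost would pick S4, S5, S6 for 34 — worse than the optimum 26.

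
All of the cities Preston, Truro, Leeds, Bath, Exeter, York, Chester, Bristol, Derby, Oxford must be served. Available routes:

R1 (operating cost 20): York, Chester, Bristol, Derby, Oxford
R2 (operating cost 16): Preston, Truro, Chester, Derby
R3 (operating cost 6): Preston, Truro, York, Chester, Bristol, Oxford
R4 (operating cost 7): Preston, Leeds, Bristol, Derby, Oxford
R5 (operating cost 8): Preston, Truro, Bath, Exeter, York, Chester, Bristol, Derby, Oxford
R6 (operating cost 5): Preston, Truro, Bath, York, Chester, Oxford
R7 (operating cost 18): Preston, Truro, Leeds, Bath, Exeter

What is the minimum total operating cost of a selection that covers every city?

15

R4, R5 cover every city at operating cost 7 + 8 = 15.
Any cover uses at least 2 routes; among all covering selections none totals below 15.
Greedy by coverage-per-operating cost would pick R6, R4, R5 for 20 — worse than the optimum 15.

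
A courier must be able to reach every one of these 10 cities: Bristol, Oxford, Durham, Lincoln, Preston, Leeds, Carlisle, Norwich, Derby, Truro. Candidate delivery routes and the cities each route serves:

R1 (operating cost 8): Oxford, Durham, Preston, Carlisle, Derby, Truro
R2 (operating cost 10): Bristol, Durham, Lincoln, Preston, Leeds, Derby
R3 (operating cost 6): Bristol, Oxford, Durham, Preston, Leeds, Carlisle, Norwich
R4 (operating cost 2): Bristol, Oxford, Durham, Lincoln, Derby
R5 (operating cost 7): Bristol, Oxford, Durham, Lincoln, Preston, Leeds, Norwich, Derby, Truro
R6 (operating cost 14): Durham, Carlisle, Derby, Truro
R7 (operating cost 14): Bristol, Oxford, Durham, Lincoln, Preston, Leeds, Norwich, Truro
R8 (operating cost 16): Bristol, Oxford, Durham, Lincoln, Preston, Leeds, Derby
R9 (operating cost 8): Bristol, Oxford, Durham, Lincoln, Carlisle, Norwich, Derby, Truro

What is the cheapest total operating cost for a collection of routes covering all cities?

13

R3, R5 cover every city at operating cost 6 + 7 = 13.
Any cover uses at least 2 routes; among all covering selections none totals below 13.
Greedy by coverage-per-operating cost would pick R4, R3, R5 for 15 — worse than the optimum 13.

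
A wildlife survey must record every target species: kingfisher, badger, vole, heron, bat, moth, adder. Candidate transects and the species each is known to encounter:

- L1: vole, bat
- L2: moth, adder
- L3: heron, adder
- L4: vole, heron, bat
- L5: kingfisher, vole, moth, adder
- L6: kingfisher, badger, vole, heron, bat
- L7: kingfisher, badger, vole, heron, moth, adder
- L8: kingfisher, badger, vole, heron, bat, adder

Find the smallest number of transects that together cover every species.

L1, L7 together cover {kingfisher, badger, vole, heron, bat, moth, adder} — every species.
No single transect contains all 7 species, so 2 is optimal.

2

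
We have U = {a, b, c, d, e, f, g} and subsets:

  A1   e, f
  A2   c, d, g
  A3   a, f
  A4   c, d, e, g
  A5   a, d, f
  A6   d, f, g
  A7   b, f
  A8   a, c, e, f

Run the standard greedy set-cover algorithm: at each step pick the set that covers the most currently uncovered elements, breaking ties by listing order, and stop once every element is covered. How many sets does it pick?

Pick 1: A4 covers 4 new elements (c, d, e, g).
Pick 2: A3 covers 2 new elements (a, f).
Pick 3: A7 covers 1 new elements (b).
Greedy uses 3 sets.

3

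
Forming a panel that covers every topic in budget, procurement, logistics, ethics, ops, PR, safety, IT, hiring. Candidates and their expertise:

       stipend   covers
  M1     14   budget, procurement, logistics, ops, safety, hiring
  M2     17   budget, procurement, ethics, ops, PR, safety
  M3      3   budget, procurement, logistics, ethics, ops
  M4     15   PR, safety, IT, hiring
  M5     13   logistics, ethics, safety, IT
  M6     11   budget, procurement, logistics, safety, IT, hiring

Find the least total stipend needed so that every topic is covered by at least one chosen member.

M3, M4 cover every topic at stipend 3 + 15 = 18.
Any cover uses at least 2 members; among all covering selections none totals below 18.
Greedy by coverage-per-stipend would pick M3, M6, M4 for 29 — worse than the optimum 18.

18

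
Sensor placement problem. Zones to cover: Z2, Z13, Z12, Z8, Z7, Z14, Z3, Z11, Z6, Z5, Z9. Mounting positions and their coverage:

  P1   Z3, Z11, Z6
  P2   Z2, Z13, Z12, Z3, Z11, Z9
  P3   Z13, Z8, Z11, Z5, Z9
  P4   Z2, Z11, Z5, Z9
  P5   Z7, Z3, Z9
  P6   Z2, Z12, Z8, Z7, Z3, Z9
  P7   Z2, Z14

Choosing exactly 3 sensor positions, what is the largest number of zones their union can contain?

Choosing P1, P3, P6 covers {Z2, Z13, Z12, Z8, Z7, Z3, Z11, Z6, Z5, Z9} — 10 zones.
No choice of 3 sensor positions does better; here Z14 is left uncovered.

10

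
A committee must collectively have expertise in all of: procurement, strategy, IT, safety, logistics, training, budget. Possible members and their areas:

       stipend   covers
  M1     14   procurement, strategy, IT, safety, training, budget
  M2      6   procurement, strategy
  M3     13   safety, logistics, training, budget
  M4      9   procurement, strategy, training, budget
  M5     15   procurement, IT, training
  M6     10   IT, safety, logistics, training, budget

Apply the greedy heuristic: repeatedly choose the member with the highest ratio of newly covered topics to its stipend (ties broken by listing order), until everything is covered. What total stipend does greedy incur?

16

Pick 1: M6 adds 5 new (IT, safety, logistics, training, budget) at stipend 10 (ratio 5/10).
Pick 2: M2 adds 2 new (procurement, strategy) at stipend 6 (ratio 2/6).
Greedy total stipend: 10 + 6 = 16.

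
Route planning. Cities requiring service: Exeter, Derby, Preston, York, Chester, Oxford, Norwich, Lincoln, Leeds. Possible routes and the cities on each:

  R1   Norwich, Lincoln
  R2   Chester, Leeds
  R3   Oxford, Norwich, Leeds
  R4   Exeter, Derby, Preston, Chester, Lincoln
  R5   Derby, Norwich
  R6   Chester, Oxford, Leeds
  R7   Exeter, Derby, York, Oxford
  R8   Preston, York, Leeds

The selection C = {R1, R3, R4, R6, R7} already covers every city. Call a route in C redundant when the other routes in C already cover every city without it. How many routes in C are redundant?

Drop R1: the rest still cover every city — redundant.
Drop R3: the rest still cover every city — redundant.
Drop R4: Preston uncovered — not redundant.
Drop R6: the rest still cover every city — redundant.
Drop R7: York uncovered — not redundant.
3 redundant: R1, R3, R6.

3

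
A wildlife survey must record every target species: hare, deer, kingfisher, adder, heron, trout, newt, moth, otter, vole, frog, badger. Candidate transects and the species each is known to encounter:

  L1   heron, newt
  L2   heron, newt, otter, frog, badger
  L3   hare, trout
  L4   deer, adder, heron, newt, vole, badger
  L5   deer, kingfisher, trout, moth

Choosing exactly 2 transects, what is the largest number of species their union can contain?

Choosing L2, L5 covers {deer, kingfisher, heron, trout, newt, moth, otter, frog, badger} — 9 species.
No choice of 2 transects does better; here hare, adder, vole are left uncovered.

9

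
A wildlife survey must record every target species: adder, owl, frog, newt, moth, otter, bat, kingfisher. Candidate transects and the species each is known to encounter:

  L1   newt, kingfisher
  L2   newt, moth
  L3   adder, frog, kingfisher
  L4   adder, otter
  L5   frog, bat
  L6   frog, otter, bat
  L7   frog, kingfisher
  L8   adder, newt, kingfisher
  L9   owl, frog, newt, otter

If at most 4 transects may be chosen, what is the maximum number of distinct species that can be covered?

8

Choosing L2, L3, L5, L9 covers {adder, owl, frog, newt, moth, otter, bat, kingfisher} — 8 species.
That is all 8 species.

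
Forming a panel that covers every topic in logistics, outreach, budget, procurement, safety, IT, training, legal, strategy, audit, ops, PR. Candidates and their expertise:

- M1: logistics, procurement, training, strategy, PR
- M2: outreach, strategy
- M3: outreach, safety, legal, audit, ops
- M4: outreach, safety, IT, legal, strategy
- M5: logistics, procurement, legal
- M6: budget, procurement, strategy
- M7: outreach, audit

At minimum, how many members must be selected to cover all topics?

M1, M3, M4, M6 together cover {logistics, outreach, budget, procurement, safety, IT, training, legal, strategy, audit, ops, PR} — every topic.
No 3 of the 7 members cover everything (all 35 triples fall short), so 4 is minimum.

4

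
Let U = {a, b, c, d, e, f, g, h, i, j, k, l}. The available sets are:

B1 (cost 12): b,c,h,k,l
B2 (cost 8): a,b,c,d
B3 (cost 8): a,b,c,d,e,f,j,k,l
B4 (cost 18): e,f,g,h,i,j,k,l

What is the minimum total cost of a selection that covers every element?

B2, B4 cover every element at cost 8 + 18 = 26.
Any cover uses at least 2 sets; among all covering selections none totals below 26.

26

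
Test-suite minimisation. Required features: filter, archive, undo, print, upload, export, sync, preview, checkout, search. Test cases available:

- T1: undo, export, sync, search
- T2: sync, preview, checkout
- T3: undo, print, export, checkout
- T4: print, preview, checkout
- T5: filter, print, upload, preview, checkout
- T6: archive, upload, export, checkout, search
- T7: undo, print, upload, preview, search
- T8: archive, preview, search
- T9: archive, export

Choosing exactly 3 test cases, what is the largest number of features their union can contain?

10

Choosing T1, T5, T6 covers {filter, archive, undo, print, upload, export, sync, preview, checkout, search} — 10 features.
That is all 10 features.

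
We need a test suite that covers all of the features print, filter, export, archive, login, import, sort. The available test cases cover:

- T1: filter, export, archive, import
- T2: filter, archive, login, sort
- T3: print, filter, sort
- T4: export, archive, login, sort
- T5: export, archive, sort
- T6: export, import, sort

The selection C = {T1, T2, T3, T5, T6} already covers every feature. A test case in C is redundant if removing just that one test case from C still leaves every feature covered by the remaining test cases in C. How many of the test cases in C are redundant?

3

Drop T1: the rest still cover every feature — redundant.
Drop T2: login uncovered — not redundant.
Drop T3: print uncovered — not redundant.
Drop T5: the rest still cover every feature — redundant.
Drop T6: the rest still cover every feature — redundant.
3 redundant: T1, T5, T6.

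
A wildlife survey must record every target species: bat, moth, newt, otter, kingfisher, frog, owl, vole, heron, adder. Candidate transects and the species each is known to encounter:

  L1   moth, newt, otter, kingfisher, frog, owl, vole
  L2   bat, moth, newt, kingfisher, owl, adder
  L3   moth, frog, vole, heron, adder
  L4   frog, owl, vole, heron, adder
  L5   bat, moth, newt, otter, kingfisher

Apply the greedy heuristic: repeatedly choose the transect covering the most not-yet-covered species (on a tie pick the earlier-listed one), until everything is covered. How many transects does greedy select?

Pick 1: L1 covers 7 new species (moth, newt, otter, kingfisher, frog, owl, vole).
Pick 2: L2 covers 2 new species (bat, adder).
Pick 3: L3 covers 1 new species (heron).
Greedy uses 3 transects. (The true minimum is 2.)

3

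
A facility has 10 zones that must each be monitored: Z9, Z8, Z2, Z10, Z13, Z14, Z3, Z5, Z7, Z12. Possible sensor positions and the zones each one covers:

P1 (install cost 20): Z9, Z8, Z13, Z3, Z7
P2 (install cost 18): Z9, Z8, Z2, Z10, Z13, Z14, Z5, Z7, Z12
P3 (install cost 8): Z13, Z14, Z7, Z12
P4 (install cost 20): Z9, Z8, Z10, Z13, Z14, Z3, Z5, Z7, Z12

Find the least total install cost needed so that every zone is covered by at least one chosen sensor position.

P1, P2 cover every zone at install cost 20 + 18 = 38.
Any cover uses at least 2 sensor positions; among all covering selections none totals below 38.

38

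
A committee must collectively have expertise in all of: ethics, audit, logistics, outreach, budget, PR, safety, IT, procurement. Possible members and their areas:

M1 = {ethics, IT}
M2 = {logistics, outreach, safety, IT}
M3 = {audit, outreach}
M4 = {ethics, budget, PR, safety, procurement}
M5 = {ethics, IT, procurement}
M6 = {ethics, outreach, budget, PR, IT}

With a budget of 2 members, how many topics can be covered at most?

Choosing M2, M4 covers {ethics, logistics, outreach, budget, PR, safety, IT, procurement} — 8 topics.
No choice of 2 members does better; here audit is left uncovered.

8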